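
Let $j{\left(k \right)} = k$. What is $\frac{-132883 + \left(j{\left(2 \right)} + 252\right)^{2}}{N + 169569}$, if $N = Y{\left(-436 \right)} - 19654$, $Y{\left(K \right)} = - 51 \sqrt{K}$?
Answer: $- \frac{10249238805}{22475641261} - \frac{6973434 i \sqrt{109}}{22475641261} \approx -0.45602 - 0.0032393 i$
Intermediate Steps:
$N = -19654 - 102 i \sqrt{109}$ ($N = - 51 \sqrt{-436} - 19654 = - 51 \cdot 2 i \sqrt{109} - 19654 = - 102 i \sqrt{109} - 19654 = -19654 - 102 i \sqrt{109} \approx -19654.0 - 1064.9 i$)
$\frac{-132883 + \left(j{\left(2 \right)} + 252\right)^{2}}{N + 169569} = \frac{-132883 + \left(2 + 252\right)^{2}}{\left(-19654 - 102 i \sqrt{109}\right) + 169569} = \frac{-132883 + 254^{2}}{149915 - 102 i \sqrt{109}} = \frac{-132883 + 64516}{149915 - 102 i \sqrt{109}} = - \frac{68367}{149915 - 102 i \sqrt{109}}$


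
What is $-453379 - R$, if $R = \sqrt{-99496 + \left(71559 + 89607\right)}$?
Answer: $-453379 - \sqrt{61670} \approx -4.5363 \cdot 10^{5}$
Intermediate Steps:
$R = \sqrt{61670}$ ($R = \sqrt{-99496 + 161166} = \sqrt{61670} \approx 248.33$)
$-453379 - R = -453379 - \sqrt{61670}$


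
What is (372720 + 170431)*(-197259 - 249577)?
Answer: -242699420236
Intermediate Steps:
(372720 + 170431)*(-197259 - 249577) = 543151*(-446836) = -242699420236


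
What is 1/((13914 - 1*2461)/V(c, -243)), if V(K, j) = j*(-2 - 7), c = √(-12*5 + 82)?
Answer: 2187/11453 ≈ 0.19095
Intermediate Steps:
c = √22 (c = √(-60 + 82) = √22 ≈ 4.6904)
V(K, j) = -9*j (V(K, j) = j*(-9) = -9*j)
1/((13914 - 1*2461)/V(c, -243)) = 1/((13914 - 1*2461)/((-9*(-243)))) = 1/((13914 - 2461)/2187) = 1/(11453*(1/2187)) = 1/(11453/2187) = 2187/11453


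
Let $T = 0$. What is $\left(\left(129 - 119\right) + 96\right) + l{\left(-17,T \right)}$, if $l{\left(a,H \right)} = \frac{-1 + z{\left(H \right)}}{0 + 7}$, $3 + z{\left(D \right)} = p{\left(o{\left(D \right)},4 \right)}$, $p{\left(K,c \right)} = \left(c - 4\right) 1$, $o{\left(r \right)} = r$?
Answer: $\frac{738}{7} \approx 105.43$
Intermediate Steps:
$p{\left(K,c \right)} = -4 + c$ ($p{\left(K,c \right)} = \left(-4 + c\right) 1 = -4 + c$)
$z{\left(D \right)} = -3$ ($z{\left(D \right)} = -3 + \left(-4 + 4\right) = -3 + 0 = -3$)
$l{\left(a,H \right)} = - \frac{4}{7}$ ($l{\left(a,H \right)} = \frac{-1 - 3}{0 + 7} = - \frac{4}{7}$)
$\left(\left(129 - 119\right) + 96\right) + l{\left(-17,T \right)} = \left(\left(129 - 119\right) + 96\right) - \frac{4}{7} = \left(10 + 96\right) - \frac{4}{7} = 106 - \frac{4}{7} = \frac{738}{7}$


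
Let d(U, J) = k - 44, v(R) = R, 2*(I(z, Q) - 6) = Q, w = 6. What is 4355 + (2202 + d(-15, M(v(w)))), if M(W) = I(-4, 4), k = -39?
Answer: 6474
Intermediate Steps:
I(z, Q) = 6 + Q/2
M(W) = 8 (M(W) = 6 + (1/2)*4 = 6 + 2 = 8)
d(U, J) = -83 (d(U, J) = -39 - 44 = -83)
4355 + (2202 + d(-15, M(v(w)))) = 4355 + (2202 - 83) = 4355 + 2119 = 6474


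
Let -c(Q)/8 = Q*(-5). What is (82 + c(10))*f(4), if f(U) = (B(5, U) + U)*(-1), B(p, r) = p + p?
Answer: -6748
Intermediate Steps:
B(p, r) = 2*p
c(Q) = 40*Q (c(Q) = -8*Q*(-5) = -(-40)*Q = 40*Q)
f(U) = -10 - U (f(U) = (2*5 + U)*(-1) = (10 + U)*(-1) = -10 - U)
(82 + c(10))*f(4) = (82 + 40*10)*(-10 - 1*4) = (82 + 400)*(-10 - 4) = 482*(-14) = -6748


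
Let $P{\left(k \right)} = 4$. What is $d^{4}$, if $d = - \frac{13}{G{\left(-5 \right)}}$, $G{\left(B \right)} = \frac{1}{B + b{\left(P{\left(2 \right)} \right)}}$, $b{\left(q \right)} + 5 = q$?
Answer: $37015056$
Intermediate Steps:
$b{\left(q \right)} = -5 + q$
$G{\left(B \right)} = \frac{1}{-1 + B}$ ($G{\left(B \right)} = \frac{1}{B + \left(-5 + 4\right)} = \frac{1}{B - 1} = \frac{1}{-1 + B}$)
$d = 78$ ($d = - \frac{13}{\frac{1}{-1 - 5}} = - \frac{13}{\frac{1}{-6}} = - \frac{13}{- \frac{1}{6}} = \left(-13\right) \left(-6\right) = 78$)
$d^{4} = 78^{4} = 37015056$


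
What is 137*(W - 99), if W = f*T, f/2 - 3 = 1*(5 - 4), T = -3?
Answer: -16851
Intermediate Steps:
f = 8 (f = 6 + 2*(1*(5 - 4)) = 6 + 2*(1*1) = 6 + 2*1 = 6 + 2 = 8)
W = -24 (W = 8*(-3) = -24)
137*(W - 99) = 137*(-24 - 99) = 137*(-123) = -16851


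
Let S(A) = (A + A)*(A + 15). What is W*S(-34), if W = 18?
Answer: 23256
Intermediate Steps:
S(A) = 2*A*(15 + A) (S(A) = (2*A)*(15 + A) = 2*A*(15 + A))
W*S(-34) = 18*(2*(-34)*(15 - 34)) = 18*(2*(-34)*(-19)) = 18*1292 = 23256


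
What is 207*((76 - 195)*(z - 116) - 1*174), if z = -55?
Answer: 4176225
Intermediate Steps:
207*((76 - 195)*(z - 116) - 1*174) = 207*((76 - 195)*(-55 - 116) - 1*174) = 207*(-119*(-171) - 174) = 207*(20349 - 174) = 207*20175 = 4176225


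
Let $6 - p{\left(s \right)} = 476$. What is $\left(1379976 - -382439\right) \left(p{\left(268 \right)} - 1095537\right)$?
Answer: $-1931619176905$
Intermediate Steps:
$p{\left(s \right)} = -470$ ($p{\left(s \right)} = 6 - 476 = -470$)
$\left(1379976 - -382439\right) \left(p{\left(268 \right)} - 1095537\right) = \left(1379976 - -382439\right) \left(-470 - 1095537\right) = \left(1379976 + 382439\right) \left(-1096007\right) = 1762415 \left(-1096007\right) = -1931619176905$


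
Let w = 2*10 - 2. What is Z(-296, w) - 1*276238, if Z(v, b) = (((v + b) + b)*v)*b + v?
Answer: 1108746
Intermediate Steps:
w = 18 (w = 20 - 2 = 18)
Z(v, b) = v + b*v*(v + 2*b) (Z(v, b) = (((b + v) + b)*v)*b + v = ((v + 2*b)*v)*b + v = (v*(v + 2*b))*b + v = b*v*(v + 2*b) + v = v + b*v*(v + 2*b))
Z(-296, w) - 1*276238 = -296*(1 + 2*18**2 + 18*(-296)) - 1*276238 = -296*(1 + 2*324 - 5328) - 276238 = -296*(1 + 648 - 5328) - 276238 = -296*(-4679) - 276238 = 1384984 - 276238 = 1108746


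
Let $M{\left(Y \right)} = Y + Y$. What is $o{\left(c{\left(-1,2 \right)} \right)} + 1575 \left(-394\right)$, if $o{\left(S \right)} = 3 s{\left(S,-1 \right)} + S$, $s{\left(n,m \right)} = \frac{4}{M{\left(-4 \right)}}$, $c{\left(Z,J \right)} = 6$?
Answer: $- \frac{1241091}{2} \approx -6.2055 \cdot 10^{5}$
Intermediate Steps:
$M{\left(Y \right)} = 2 Y$
$s{\left(n,m \right)} = - \frac{1}{2}$ ($s{\left(n,m \right)} = \frac{4}{2 \left(-4\right)} = \frac{4}{-8} = 4 \left(- \frac{1}{8}\right) = - \frac{1}{2}$)
$o{\left(S \right)} = - \frac{3}{2} + S$ ($o{\left(S \right)} = 3 \left(- \frac{1}{2}\right) + S = - \frac{3}{2} + S$)
$o{\left(c{\left(-1,2 \right)} \right)} + 1575 \left(-394\right) = \left(- \frac{3}{2} + 6\right) + 1575 \left(-394\right) = \frac{9}{2} - 620550 = - \frac{1241091}{2}$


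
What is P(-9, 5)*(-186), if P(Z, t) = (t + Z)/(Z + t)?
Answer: -186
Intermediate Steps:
P(Z, t) = 1 (P(Z, t) = (Z + t)/(Z + t) = 1)
P(-9, 5)*(-186) = 1*(-186) = -186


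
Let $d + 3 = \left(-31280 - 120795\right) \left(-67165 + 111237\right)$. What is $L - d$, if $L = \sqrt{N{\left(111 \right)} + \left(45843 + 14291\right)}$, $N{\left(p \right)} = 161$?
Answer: $6702249403 + \sqrt{60295} \approx 6.7023 \cdot 10^{9}$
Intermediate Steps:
$d = -6702249403$ ($d = -3 + \left(-31280 - 120795\right) \left(-67165 + 111237\right) = -3 - 6702249400 = -6702249403$)
$L = \sqrt{60295}$ ($L = \sqrt{161 + \left(45843 + 14291\right)} = \sqrt{161 + 60134} = \sqrt{60295} \approx 245.55$)
$L - d = \sqrt{60295} - -6702249403 = \sqrt{60295} + 6702249403 = 6702249403 + \sqrt{60295}$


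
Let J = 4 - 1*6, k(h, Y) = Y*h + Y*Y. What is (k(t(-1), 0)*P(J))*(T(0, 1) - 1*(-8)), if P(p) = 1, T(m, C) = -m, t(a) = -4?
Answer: 0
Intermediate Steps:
k(h, Y) = Y**2 + Y*h (k(h, Y) = Y*h + Y**2 = Y**2 + Y*h)
J = -2 (J = 4 - 6 = -2)
(k(t(-1), 0)*P(J))*(T(0, 1) - 1*(-8)) = ((0*(0 - 4))*1)*(-1*0 - 1*(-8)) = ((0*(-4))*1)*(0 + 8) = (0*1)*8 = 0*8 = 0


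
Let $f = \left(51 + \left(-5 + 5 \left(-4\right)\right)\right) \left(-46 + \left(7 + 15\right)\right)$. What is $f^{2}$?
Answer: $389376$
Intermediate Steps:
$f = -624$ ($f = \left(51 - 25\right) \left(-46 + 22\right) = \left(51 - 25\right) \left(-24\right) = 26 \left(-24\right) = -624$)
$f^{2} = \left(-624\right)^{2} = 389376$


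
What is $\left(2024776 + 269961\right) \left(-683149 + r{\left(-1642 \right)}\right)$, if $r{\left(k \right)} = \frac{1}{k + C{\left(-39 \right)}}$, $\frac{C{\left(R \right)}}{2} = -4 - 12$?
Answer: $- \frac{2624241560419699}{1674} \approx -1.5676 \cdot 10^{12}$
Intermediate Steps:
$C{\left(R \right)} = -32$ ($C{\left(R \right)} = 2 \left(-4 - 12\right) = 2 \left(-16\right) = -32$)
$r{\left(k \right)} = \frac{1}{-32 + k}$ ($r{\left(k \right)} = \frac{1}{k - 32} = \frac{1}{-32 + k}$)
$\left(2024776 + 269961\right) \left(-683149 + r{\left(-1642 \right)}\right) = \left(2024776 + 269961\right) \left(-683149 + \frac{1}{-32 - 1642}\right) = 2294737 \left(-683149 + \frac{1}{-1674}\right) = 2294737 \left(-683149 - \frac{1}{1674}\right) = 2294737 \left(- \frac{1143591427}{1674}\right) = - \frac{2624241560419699}{1674}$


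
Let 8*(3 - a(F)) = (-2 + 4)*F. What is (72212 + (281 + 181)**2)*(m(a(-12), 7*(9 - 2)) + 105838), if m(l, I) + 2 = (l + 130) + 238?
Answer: 30339523760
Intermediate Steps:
a(F) = 3 - F/4 (a(F) = 3 - (-2 + 4)*F/8 = 3 - F/4)
m(l, I) = 366 + l (m(l, I) = -2 + ((l + 130) + 238) = -2 + ((130 + l) + 238) = -2 + (368 + l) = 366 + l)
(72212 + (281 + 181)**2)*(m(a(-12), 7*(9 - 2)) + 105838) = (72212 + (281 + 181)**2)*((366 + (3 - 1/4*(-12))) + 105838) = (72212 + 462**2)*((366 + (3 + 3)) + 105838) = (72212 + 213444)*((366 + 6) + 105838) = 285656*(372 + 105838) = 285656*106210 = 30339523760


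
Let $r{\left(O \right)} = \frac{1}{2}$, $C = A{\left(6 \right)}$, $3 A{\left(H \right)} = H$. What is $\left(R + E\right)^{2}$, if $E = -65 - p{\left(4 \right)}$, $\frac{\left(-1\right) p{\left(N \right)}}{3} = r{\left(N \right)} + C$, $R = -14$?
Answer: $\frac{20449}{4} \approx 5112.3$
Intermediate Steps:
$A{\left(H \right)} = \frac{H}{3}$
$C = 2$ ($C = \frac{1}{3} \cdot 6 = 2$)
$r{\left(O \right)} = \frac{1}{2}$
$p{\left(N \right)} = - \frac{15}{2}$ ($p{\left(N \right)} = - 3 \left(\frac{1}{2} + 2\right) = \left(-3\right) \frac{5}{2} = - \frac{15}{2}$)
$E = - \frac{115}{2}$ ($E = -65 - - \frac{15}{2} = -65 + \frac{15}{2} = - \frac{115}{2} \approx -57.5$)
$\left(R + E\right)^{2} = \left(-14 - \frac{115}{2}\right)^{2} = \left(- \frac{143}{2}\right)^{2} = \frac{20449}{4}$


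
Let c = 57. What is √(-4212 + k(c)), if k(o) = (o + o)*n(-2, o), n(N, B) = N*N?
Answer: 2*I*√939 ≈ 61.286*I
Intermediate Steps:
n(N, B) = N²
k(o) = 8*o (k(o) = (o + o)*(-2)² = (2*o)*4 = 8*o)
√(-4212 + k(c)) = √(-4212 + 8*57) = √(-4212 + 456) = √(-3756) = 2*I*√939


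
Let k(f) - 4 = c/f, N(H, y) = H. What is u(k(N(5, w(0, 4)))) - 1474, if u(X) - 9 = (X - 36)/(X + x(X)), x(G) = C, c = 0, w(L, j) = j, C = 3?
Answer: -10287/7 ≈ -1469.6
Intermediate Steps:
x(G) = 3
k(f) = 4 (k(f) = 4 + 0/f = 4 + 0 = 4)
u(X) = 9 + (-36 + X)/(3 + X) (u(X) = 9 + (X - 36)/(X + 3) = 9 + (-36 + X)/(3 + X))
u(k(N(5, w(0, 4)))) - 1474 = (-9 + 10*4)/(3 + 4) - 1474 = (-9 + 40)/7 - 1474 = (1/7)*31 - 1474 = 31/7 - 1474 = -10287/7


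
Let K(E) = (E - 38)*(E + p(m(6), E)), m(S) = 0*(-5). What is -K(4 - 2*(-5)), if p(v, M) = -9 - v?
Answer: 120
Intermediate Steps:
m(S) = 0
K(E) = (-38 + E)*(-9 + E) (K(E) = (E - 38)*(E + (-9 - 1*0)) = (-38 + E)*(E + (-9 + 0)) = (-38 + E)*(E - 9) = (-38 + E)*(-9 + E))
-K(4 - 2*(-5)) = -(342 + (4 - 2*(-5))² - 47*(4 - 2*(-5))) = -(342 + (4 + 10)² - 47*(4 + 10)) = -(342 + 14² - 47*14) = -(342 + 196 - 658) = -1*(-120) = 120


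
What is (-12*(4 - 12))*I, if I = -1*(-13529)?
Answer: 1298784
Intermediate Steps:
I = 13529
(-12*(4 - 12))*I = -12*(4 - 12)*13529 = -12*(-8)*13529 = 96*13529 = 1298784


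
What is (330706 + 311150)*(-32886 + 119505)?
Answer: 55596924864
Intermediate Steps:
(330706 + 311150)*(-32886 + 119505) = 641856*86619 = 55596924864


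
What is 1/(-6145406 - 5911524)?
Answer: -1/12056930 ≈ -8.2940e-8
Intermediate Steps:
1/(-6145406 - 5911524) = 1/(-12056930) = -1/12056930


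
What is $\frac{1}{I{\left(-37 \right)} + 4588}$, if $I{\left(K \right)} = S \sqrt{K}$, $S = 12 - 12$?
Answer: $\frac{1}{4588} \approx 0.00021796$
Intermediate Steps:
$S = 0$
$I{\left(K \right)} = 0$ ($I{\left(K \right)} = 0 \sqrt{K} = 0$)
$\frac{1}{I{\left(-37 \right)} + 4588} = \frac{1}{0 + 4588} = \frac{1}{4588}$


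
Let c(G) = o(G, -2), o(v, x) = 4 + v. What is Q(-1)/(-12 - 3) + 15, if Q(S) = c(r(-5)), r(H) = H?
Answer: 226/15 ≈ 15.067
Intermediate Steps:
c(G) = 4 + G
Q(S) = -1 (Q(S) = 4 - 5 = -1)
Q(-1)/(-12 - 3) + 15 = -1/(-12 - 3) + 15 = -1/(-15) + 15 = -1*(-1/15) + 15 = 1/15 + 15 = 226/15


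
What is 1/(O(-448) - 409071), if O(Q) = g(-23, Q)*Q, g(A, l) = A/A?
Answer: -1/409519 ≈ -2.4419e-6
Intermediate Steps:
g(A, l) = 1
O(Q) = Q (O(Q) = 1*Q = Q)
1/(O(-448) - 409071) = 1/(-448 - 409071) = 1/(-409519) = -1/409519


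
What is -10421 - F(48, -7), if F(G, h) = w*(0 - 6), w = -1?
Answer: -10427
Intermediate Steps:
F(G, h) = 6 (F(G, h) = -(0 - 6) = -1*(-6) = 6)
-10421 - F(48, -7) = -10421 - 1*6 = -10421 - 6 = -10427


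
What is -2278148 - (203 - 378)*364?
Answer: -2214448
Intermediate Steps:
-2278148 - (203 - 378)*364 = -2278148 - (-175)*364 = -2278148 - 1*(-63700) = -2278148 + 63700 = -2214448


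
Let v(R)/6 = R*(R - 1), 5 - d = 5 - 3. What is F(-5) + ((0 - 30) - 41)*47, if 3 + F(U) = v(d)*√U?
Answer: -3340 + 36*I*√5 ≈ -3340.0 + 80.498*I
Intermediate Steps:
d = 3 (d = 5 - (5 - 3) = 5 - 1*2 = 5 - 2 = 3)
v(R) = 6*R*(-1 + R) (v(R) = 6*(R*(R - 1)) = 6*(R*(-1 + R)) = 6*R*(-1 + R))
F(U) = -3 + 36*√U (F(U) = -3 + (6*3*(-1 + 3))*√U = -3 + (6*3*2)*√U = -3 + 36*√U)
F(-5) + ((0 - 30) - 41)*47 = (-3 + 36*√(-5)) + ((0 - 30) - 41)*47 = (-3 + 36*(I*√5)) + (-30 - 41)*47 = (-3 + 36*I*√5) - 71*47 = (-3 + 36*I*√5) - 3337 = -3340 + 36*I*√5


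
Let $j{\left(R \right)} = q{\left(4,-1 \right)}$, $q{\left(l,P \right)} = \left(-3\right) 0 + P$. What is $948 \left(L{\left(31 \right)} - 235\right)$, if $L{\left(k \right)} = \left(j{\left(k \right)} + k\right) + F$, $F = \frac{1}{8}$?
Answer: $- \frac{388443}{2} \approx -1.9422 \cdot 10^{5}$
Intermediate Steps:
$q{\left(l,P \right)} = P$ ($q{\left(l,P \right)} = 0 + P = P$)
$j{\left(R \right)} = -1$
$F = \frac{1}{8} \approx 0.125$
$L{\left(k \right)} = - \frac{7}{8} + k$ ($L{\left(k \right)} = \left(-1 + k\right) + \frac{1}{8} = - \frac{7}{8} + k$)
$948 \left(L{\left(31 \right)} - 235\right) = 948 \left(\left(- \frac{7}{8} + 31\right) - 235\right) = 948 \left(\frac{241}{8} - 235\right) = 948 \left(- \frac{1639}{8}\right) = - \frac{388443}{2}$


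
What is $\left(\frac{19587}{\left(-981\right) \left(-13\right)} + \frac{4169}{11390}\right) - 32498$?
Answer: $- \frac{1573424999491}{48418890} \approx -32496.0$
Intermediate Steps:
$\left(\frac{19587}{\left(-981\right) \left(-13\right)} + \frac{4169}{11390}\right) - 32498 = \left(\frac{19587}{12753} + 4169 \cdot \frac{1}{11390}\right) - 32498 = \left(19587 \cdot \frac{1}{12753} + \frac{4169}{11390}\right) - 32498 = \left(\frac{6529}{4251} + \frac{4169}{11390}\right) - 32498 = \frac{92087729}{48418890} - 32498 = - \frac{1573424999491}{48418890}$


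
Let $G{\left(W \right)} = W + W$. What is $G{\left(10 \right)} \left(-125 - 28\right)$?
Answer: $-3060$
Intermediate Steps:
$G{\left(W \right)} = 2 W$
$G{\left(10 \right)} \left(-125 - 28\right) = 2 \cdot 10 \left(-125 - 28\right) = 20 \left(-153\right) = -3060$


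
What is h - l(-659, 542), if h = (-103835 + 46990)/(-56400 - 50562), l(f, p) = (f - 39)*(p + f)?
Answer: -8735101847/106962 ≈ -81666.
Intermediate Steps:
l(f, p) = (-39 + f)*(f + p)
h = 56845/106962 (h = -56845/(-106962) = -56845*(-1/106962) = 56845/106962 ≈ 0.53145)
h - l(-659, 542) = 56845/106962 - ((-659)² - 39*(-659) - 39*542 - 659*542) = 56845/106962 - (434281 + 25701 - 21138 - 357178) = 56845/106962 - 1*81666 = 56845/106962 - 81666 = -8735101847/106962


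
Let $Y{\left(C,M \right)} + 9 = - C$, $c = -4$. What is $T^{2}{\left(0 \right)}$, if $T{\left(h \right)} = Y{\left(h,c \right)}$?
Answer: $81$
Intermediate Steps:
$Y{\left(C,M \right)} = -9 - C$
$T{\left(h \right)} = -9 - h$
$T^{2}{\left(0 \right)} = \left(-9 - 0\right)^{2} = \left(-9 + 0\right)^{2} = \left(-9\right)^{2} = 81$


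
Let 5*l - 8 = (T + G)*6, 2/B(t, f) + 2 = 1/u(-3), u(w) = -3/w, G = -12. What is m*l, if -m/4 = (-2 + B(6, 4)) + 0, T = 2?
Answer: -832/5 ≈ -166.40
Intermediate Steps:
B(t, f) = -2 (B(t, f) = 2/(-2 + 1/(-3/(-3))) = 2/(-2 + 1/(-3*(-⅓))) = 2/(-2 + 1/1) = 2/(-2 + 1) = 2/(-1) = 2*(-1) = -2)
m = 16 (m = -4*((-2 - 2) + 0) = -4*(-4 + 0) = -4*(-4) = 16)
l = -52/5 (l = 8/5 + ((2 - 12)*6)/5 = 8/5 + (-10*6)/5 = 8/5 + (⅕)*(-60) = 8/5 - 12 = -52/5 ≈ -10.400)
m*l = 16*(-52/5) = -832/5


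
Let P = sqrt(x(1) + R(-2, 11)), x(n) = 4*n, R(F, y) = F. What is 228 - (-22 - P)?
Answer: 250 + sqrt(2) ≈ 251.41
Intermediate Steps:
P = sqrt(2) (P = sqrt(4*1 - 2) = sqrt(4 - 2) = sqrt(2) ≈ 1.4142)
228 - (-22 - P) = 228 - (-22 - sqrt(2)) = 228 + (22 + sqrt(2)) = 250 + sqrt(2)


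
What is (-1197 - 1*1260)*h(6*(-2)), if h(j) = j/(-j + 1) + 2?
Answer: -2646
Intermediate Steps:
h(j) = 2 + j/(1 - j) (h(j) = j/(1 - j) + 2 = 2 + j/(1 - j))
(-1197 - 1*1260)*h(6*(-2)) = (-1197 - 1*1260)*((-2 + 6*(-2))/(-1 + 6*(-2))) = (-1197 - 1260)*((-2 - 12)/(-1 - 12)) = -2457*(-14)/(-13) = -(-189)*(-14) = -2457*14/13 = -2646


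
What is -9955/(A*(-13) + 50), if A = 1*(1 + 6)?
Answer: 9955/41 ≈ 242.80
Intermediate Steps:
A = 7 (A = 1*7 = 7)
-9955/(A*(-13) + 50) = -9955/(7*(-13) + 50) = -9955/(-91 + 50) = -9955/(-41) = -9955*(-1/41) = 9955/41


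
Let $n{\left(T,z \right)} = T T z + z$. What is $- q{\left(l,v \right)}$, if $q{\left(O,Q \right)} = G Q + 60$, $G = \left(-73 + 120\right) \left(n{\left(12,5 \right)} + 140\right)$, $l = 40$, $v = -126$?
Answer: $5122470$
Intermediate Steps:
$n{\left(T,z \right)} = z + z T^{2}$ ($n{\left(T,z \right)} = T^{2} z + z = z T^{2} + z = z + z T^{2}$)
$G = 40655$ ($G = \left(-73 + 120\right) \left(5 \left(1 + 12^{2}\right) + 140\right) = 47 \left(5 \left(1 + 144\right) + 140\right) = 47 \left(5 \cdot 145 + 140\right) = 47 \left(725 + 140\right) = 47 \cdot 865 = 40655$)
$q{\left(O,Q \right)} = 60 + 40655 Q$ ($q{\left(O,Q \right)} = 40655 Q + 60 = 60 + 40655 Q$)
$- q{\left(l,v \right)} = - (60 + 40655 \left(-126\right)) = - (60 - 5122530) = \left(-1\right) \left(-5122470\right) = 5122470$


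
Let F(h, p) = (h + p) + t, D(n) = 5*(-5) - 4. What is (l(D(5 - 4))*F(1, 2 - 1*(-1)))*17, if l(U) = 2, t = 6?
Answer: 340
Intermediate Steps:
D(n) = -29 (D(n) = -25 - 4 = -29)
F(h, p) = 6 + h + p (F(h, p) = (h + p) + 6 = 6 + h + p)
(l(D(5 - 4))*F(1, 2 - 1*(-1)))*17 = (2*(6 + 1 + (2 - 1*(-1))))*17 = (2*(6 + 1 + (2 + 1)))*17 = (2*(6 + 1 + 3))*17 = (2*10)*17 = 20*17 = 340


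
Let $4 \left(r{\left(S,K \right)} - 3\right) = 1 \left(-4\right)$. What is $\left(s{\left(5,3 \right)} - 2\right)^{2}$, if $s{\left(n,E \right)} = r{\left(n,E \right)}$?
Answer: $0$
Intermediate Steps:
$r{\left(S,K \right)} = 2$ ($r{\left(S,K \right)} = 3 + \frac{1 \left(-4\right)}{4} = 3 + \frac{1}{4} \left(-4\right) = 3 - 1 = 2$)
$s{\left(n,E \right)} = 2$
$\left(s{\left(5,3 \right)} - 2\right)^{2} = \left(2 - 2\right)^{2} = 0^{2} = 0$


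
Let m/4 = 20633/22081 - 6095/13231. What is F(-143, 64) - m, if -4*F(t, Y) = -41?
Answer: 9763717703/1168614844 ≈ 8.3549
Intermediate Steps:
m = 553646112/292153711 (m = 4*(20633/22081 - 6095/13231) = 4*(138411528/292153711) = 553646112/292153711 ≈ 1.8951)
F(t, Y) = 41/4 (F(t, Y) = -¼*(-41) = 41/4)
F(-143, 64) - m = 41/4 - 1*553646112/292153711 = 41/4 - 553646112/292153711 = 9763717703/1168614844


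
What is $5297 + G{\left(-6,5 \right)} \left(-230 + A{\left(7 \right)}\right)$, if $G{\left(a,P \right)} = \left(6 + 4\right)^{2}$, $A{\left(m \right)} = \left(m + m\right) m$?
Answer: $-7903$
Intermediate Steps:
$A{\left(m \right)} = 2 m^{2}$ ($A{\left(m \right)} = 2 m m = 2 m^{2}$)
$G{\left(a,P \right)} = 100$ ($G{\left(a,P \right)} = 10^{2} = 100$)
$5297 + G{\left(-6,5 \right)} \left(-230 + A{\left(7 \right)}\right) = 5297 + 100 \left(-230 + 2 \cdot 7^{2}\right) = 5297 + 100 \left(-230 + 2 \cdot 49\right) = 5297 + 100 \left(-230 + 98\right) = 5297 + 100 \left(-132\right) = 5297 - 13200 = -7903$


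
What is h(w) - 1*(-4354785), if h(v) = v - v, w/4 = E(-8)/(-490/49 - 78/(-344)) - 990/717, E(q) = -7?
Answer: 4354785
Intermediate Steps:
w = -1067896/401759 (w = 4*(-7/(-490/49 - 78/(-344)) - 990/717) = 4*(-7/(-490*1/49 - 78*(-1/344)) - 990*1/717) = 4*(-7/(-10 + 39/172) - 330/239) = 4*(-7/(-1681/172) - 330/239) = 4*(-7*(-172/1681) - 330/239) = 4*(1204/1681 - 330/239) = 4*(-266974/401759) = -1067896/401759 ≈ -2.6581)
h(v) = 0
h(w) - 1*(-4354785) = 0 - 1*(-4354785) = 0 + 4354785 = 4354785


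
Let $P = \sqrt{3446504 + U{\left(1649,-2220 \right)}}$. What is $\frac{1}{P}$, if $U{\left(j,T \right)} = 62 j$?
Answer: $\frac{\sqrt{3548742}}{3548742} \approx 0.00053084$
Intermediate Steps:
$P = \sqrt{3548742}$ ($P = \sqrt{3446504 + 62 \cdot 1649} = \sqrt{3446504 + 102238} = \sqrt{3548742} \approx 1883.8$)
$\frac{1}{P} = \frac{1}{\sqrt{3548742}} = \frac{\sqrt{3548742}}{3548742}$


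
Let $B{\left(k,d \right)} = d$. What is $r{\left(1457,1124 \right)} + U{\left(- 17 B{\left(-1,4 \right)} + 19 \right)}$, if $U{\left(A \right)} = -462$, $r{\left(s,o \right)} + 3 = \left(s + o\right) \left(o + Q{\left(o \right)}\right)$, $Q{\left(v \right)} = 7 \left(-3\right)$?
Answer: $2846378$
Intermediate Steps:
$Q{\left(v \right)} = -21$
$r{\left(s,o \right)} = -3 + \left(-21 + o\right) \left(o + s\right)$ ($r{\left(s,o \right)} = -3 + \left(s + o\right) \left(o - 21\right) = -3 + \left(o + s\right) \left(-21 + o\right) = -3 + \left(-21 + o\right) \left(o + s\right)$)
$r{\left(1457,1124 \right)} + U{\left(- 17 B{\left(-1,4 \right)} + 19 \right)} = \left(-3 + 1124^{2} - 23604 - 30597 + 1124 \cdot 1457\right) - 462 = \left(-3 + 1263376 - 23604 - 30597 + 1637668\right) - 462 = 2846840 - 462 = 2846378$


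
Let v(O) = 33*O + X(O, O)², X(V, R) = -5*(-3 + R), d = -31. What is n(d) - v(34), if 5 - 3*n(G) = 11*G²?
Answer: -28669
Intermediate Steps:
X(V, R) = 15 - 5*R
n(G) = 5/3 - 11*G²/3
v(O) = (15 - 5*O)² + 33*O (v(O) = 33*O + (15 - 5*O)² = (15 - 5*O)² + 33*O)
n(d) - v(34) = (5/3 - 11/3*(-31)²) - (25*(-3 + 34)² + 33*34) = (5/3 - 11/3*961) - (25*31² + 1122) = (5/3 - 10571/3) - (25*961 + 1122) = -3522 - (24025 + 1122) = -3522 - 1*25147 = -3522 - 25147 = -28669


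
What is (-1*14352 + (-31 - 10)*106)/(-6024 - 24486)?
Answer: 9349/15255 ≈ 0.61285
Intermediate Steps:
(-1*14352 + (-31 - 10)*106)/(-6024 - 24486) = (-14352 - 41*106)/(-30510) = (-14352 - 4346)*(-1/30510) = -18698*(-1/30510) = 9349/15255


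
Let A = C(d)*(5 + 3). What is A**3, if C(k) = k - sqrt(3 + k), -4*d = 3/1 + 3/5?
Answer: -409536/125 - 28992*sqrt(210)/125 ≈ -6637.4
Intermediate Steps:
d = -9/10 (d = -(3/1 + 3/5)/4 = -(3*1 + 3*(1/5))/4 = -(3 + 3/5)/4 = -1/4*18/5 = -9/10 ≈ -0.90000)
A = -36/5 - 4*sqrt(210)/5 (A = (-9/10 - sqrt(3 - 9/10))*(5 + 3) = (-9/10 - sqrt(21/10))*8 = (-9/10 - sqrt(210)/10)*8 = -36/5 - 4*sqrt(210)/5 ≈ -18.793)
A**3 = (-36/5 - 4*sqrt(210)/5)**3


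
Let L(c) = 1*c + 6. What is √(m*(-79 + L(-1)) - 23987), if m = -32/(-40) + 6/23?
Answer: I*√318266295/115 ≈ 155.13*I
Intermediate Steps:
m = 122/115 (m = -32*(-1/40) + 6*(1/23) = ⅘ + 6/23 = 122/115 ≈ 1.0609)
L(c) = 6 + c (L(c) = c + 6 = 6 + c)
√(m*(-79 + L(-1)) - 23987) = √(122*(-79 + (6 - 1))/115 - 23987) = √(122*(-79 + 5)/115 - 23987) = √((122/115)*(-74) - 23987) = √(-9028/115 - 23987) = √(-2767533/115) = I*√318266295/115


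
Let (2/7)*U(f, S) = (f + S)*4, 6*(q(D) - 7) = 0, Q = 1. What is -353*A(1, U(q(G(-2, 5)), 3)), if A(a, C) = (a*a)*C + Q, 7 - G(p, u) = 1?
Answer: -49773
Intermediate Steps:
G(p, u) = 6 (G(p, u) = 7 - 1*1 = 7 - 1 = 6)
q(D) = 7 (q(D) = 7 + (⅙)*0 = 7 + 0 = 7)
U(f, S) = 14*S + 14*f (U(f, S) = 7*((f + S)*4)/2 = 7*((S + f)*4)/2 = 7*(4*S + 4*f)/2 = 14*S + 14*f)
A(a, C) = 1 + C*a² (A(a, C) = (a*a)*C + 1 = a²*C + 1 = C*a² + 1 = 1 + C*a²)
-353*A(1, U(q(G(-2, 5)), 3)) = -353*(1 + (14*3 + 14*7)*1²) = -353*(1 + (42 + 98)*1) = -353*(1 + 140*1) = -353*(1 + 140) = -353*141 = -49773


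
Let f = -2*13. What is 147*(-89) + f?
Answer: -13109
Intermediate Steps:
f = -26
147*(-89) + f = 147*(-89) - 26 = -13083 - 26 = -13109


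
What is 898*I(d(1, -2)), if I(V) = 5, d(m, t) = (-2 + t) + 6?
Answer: 4490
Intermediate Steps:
d(m, t) = 4 + t
898*I(d(1, -2)) = 898*5 = 4490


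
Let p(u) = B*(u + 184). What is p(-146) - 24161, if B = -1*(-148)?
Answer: -18537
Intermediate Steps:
B = 148
p(u) = 27232 + 148*u (p(u) = 148*(u + 184) = 148*(184 + u) = 27232 + 148*u)
p(-146) - 24161 = (27232 + 148*(-146)) - 24161 = (27232 - 21608) - 24161 = 5624 - 24161 = -18537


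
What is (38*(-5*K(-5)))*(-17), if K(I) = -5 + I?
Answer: -32300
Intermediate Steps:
(38*(-5*K(-5)))*(-17) = (38*(-5*(-5 - 5)))*(-17) = (38*(-5*(-10)))*(-17) = (38*50)*(-17) = 1900*(-17) = -32300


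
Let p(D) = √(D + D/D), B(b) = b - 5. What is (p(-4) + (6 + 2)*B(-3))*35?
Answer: -2240 + 35*I*√3 ≈ -2240.0 + 60.622*I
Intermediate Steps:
B(b) = -5 + b
p(D) = √(1 + D) (p(D) = √(D + 1) = √(1 + D))
(p(-4) + (6 + 2)*B(-3))*35 = (√(1 - 4) + (6 + 2)*(-5 - 3))*35 = (√(-3) + 8*(-8))*35 = (I*√3 - 64)*35 = (-64 + I*√3)*35 = -2240 + 35*I*√3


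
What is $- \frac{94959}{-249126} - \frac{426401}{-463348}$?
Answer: $\frac{25037773043}{19238672308} \approx 1.3014$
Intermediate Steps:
$- \frac{94959}{-249126} - \frac{426401}{-463348} = \left(-94959\right) \left(- \frac{1}{249126}\right) - - \frac{426401}{463348} = \frac{31653}{83042} + \frac{426401}{463348} = \frac{25037773043}{19238672308}$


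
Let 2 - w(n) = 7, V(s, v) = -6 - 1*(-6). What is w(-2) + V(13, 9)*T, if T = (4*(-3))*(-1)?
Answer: -5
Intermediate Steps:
V(s, v) = 0 (V(s, v) = -6 + 6 = 0)
T = 12 (T = -12*(-1) = 12)
w(n) = -5 (w(n) = 2 - 1*7 = 2 - 7 = -5)
w(-2) + V(13, 9)*T = -5 + 0*12 = -5 + 0 = -5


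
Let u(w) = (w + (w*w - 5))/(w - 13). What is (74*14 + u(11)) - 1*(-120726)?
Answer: 243397/2 ≈ 1.2170e+5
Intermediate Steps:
u(w) = (-5 + w + w²)/(-13 + w) (u(w) = (w + (w² - 5))/(-13 + w) = (w + (-5 + w²))/(-13 + w) = (-5 + w + w²)/(-13 + w))
(74*14 + u(11)) - 1*(-120726) = (74*14 + (-5 + 11 + 11²)/(-13 + 11)) - 1*(-120726) = (1036 + (-5 + 11 + 121)/(-2)) + 120726 = (1036 - ½*127) + 120726 = (1036 - 127/2) + 120726 = 1945/2 + 120726 = 243397/2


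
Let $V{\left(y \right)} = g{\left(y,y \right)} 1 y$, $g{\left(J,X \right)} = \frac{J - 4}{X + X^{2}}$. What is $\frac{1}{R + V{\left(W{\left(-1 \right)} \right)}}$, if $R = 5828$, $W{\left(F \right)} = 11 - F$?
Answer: $\frac{13}{75772} \approx 0.00017157$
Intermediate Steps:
$g{\left(J,X \right)} = \frac{-4 + J}{X + X^{2}}$
$V{\left(y \right)} = \frac{-4 + y}{1 + y}$ ($V{\left(y \right)} = \frac{-4 + y}{y \left(1 + y\right)} 1 y = \frac{-4 + y}{y \left(1 + y\right)} y = \frac{-4 + y}{1 + y}$)
$\frac{1}{R + V{\left(W{\left(-1 \right)} \right)}} = \frac{1}{5828 + \frac{-4 + \left(11 - -1\right)}{1 + \left(11 - -1\right)}} = \frac{1}{5828 + \frac{-4 + \left(11 + 1\right)}{1 + \left(11 + 1\right)}} = \frac{1}{5828 + \frac{-4 + 12}{1 + 12}} = \frac{1}{5828 + \frac{1}{13} \cdot 8} = \frac{1}{5828 + \frac{8}{13}} = \frac{1}{\frac{75772}{13}} = \frac{13}{75772}$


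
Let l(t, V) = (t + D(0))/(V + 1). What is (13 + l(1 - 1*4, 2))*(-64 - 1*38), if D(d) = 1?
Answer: -1258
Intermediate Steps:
l(t, V) = (1 + t)/(1 + V) (l(t, V) = (t + 1)/(V + 1) = (1 + t)/(1 + V))
(13 + l(1 - 1*4, 2))*(-64 - 1*38) = (13 + (1 + (1 - 1*4))/(1 + 2))*(-64 - 1*38) = (13 + (1 + (1 - 4))/3)*(-64 - 38) = (13 + (1 - 3)/3)*(-102) = (13 + (1/3)*(-2))*(-102) = (13 - 2/3)*(-102) = (37/3)*(-102) = -1258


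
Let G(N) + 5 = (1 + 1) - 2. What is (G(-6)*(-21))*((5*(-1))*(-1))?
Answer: 525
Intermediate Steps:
G(N) = -5 (G(N) = -5 + ((1 + 1) - 2) = -5 + (2 - 2) = -5 + 0 = -5)
(G(-6)*(-21))*((5*(-1))*(-1)) = (-5*(-21))*((5*(-1))*(-1)) = 105*(-5*(-1)) = 105*5 = 525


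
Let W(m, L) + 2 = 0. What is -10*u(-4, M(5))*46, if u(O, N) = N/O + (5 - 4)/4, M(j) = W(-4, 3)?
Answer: -345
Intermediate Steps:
W(m, L) = -2 (W(m, L) = -2 + 0 = -2)
M(j) = -2
u(O, N) = 1/4 + N/O (u(O, N) = N/O + 1*(1/4) = N/O + 1/4 = 1/4 + N/O)
-10*u(-4, M(5))*46 = -10*(-2 + (1/4)*(-4))/(-4)*46 = -(-5)*(-2 - 1)/2*46 = -(-5)*(-3)/2*46 = -10*3/4*46 = -15/2*46 = -345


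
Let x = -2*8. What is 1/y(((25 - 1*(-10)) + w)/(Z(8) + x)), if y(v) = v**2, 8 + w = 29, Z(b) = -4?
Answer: 25/196 ≈ 0.12755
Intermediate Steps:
x = -16
w = 21 (w = -8 + 29 = 21)
1/y(((25 - 1*(-10)) + w)/(Z(8) + x)) = 1/((((25 - 1*(-10)) + 21)/(-4 - 16))**2) = 1/((((25 + 10) + 21)/(-20))**2) = 1/(((35 + 21)*(-1/20))**2) = 1/((56*(-1/20))**2) = 1/((-14/5)**2) = 1/(196/25) = 25/196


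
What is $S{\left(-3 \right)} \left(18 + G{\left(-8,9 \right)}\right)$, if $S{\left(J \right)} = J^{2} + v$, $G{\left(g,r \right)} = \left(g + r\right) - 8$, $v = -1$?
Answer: $88$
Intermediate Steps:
$G{\left(g,r \right)} = -8 + g + r$
$S{\left(J \right)} = -1 + J^{2}$ ($S{\left(J \right)} = J^{2} - 1 = -1 + J^{2}$)
$S{\left(-3 \right)} \left(18 + G{\left(-8,9 \right)}\right) = \left(-1 + \left(-3\right)^{2}\right) \left(18 - 7\right) = \left(-1 + 9\right) \left(18 - 7\right) = 8 \cdot 11 = 88$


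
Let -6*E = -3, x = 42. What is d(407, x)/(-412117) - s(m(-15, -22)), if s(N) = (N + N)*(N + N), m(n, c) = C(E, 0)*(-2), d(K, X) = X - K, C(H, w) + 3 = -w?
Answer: -59344483/412117 ≈ -144.00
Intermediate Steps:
E = ½ (E = -⅙*(-3) = ½ ≈ 0.50000)
C(H, w) = -3 - w
m(n, c) = 6 (m(n, c) = (-3 - 1*0)*(-2) = (-3 + 0)*(-2) = -3*(-2) = 6)
s(N) = 4*N² (s(N) = (2*N)*(2*N) = 4*N²)
d(407, x)/(-412117) - s(m(-15, -22)) = (42 - 1*407)/(-412117) - 4*6² = (42 - 407)*(-1/412117) - 4*36 = -365*(-1/412117) - 1*144 = 365/412117 - 144 = -59344483/412117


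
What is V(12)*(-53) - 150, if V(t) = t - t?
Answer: -150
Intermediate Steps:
V(t) = 0
V(12)*(-53) - 150 = 0*(-53) - 150 = 0 - 150 = -150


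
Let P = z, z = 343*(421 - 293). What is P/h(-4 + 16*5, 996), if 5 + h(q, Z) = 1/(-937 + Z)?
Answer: -26432/3 ≈ -8810.7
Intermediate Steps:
h(q, Z) = -5 + 1/(-937 + Z)
z = 43904 (z = 343*128 = 43904)
P = 43904
P/h(-4 + 16*5, 996) = 43904/(((4686 - 5*996)/(-937 + 996))) = 43904/(((4686 - 4980)/59)) = 43904/(((1/59)*(-294))) = 43904/(-294/59) = 43904*(-59/294) = -26432/3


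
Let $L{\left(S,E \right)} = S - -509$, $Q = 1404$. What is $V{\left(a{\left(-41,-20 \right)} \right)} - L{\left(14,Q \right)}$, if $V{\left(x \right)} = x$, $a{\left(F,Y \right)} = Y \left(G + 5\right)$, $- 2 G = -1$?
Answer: $-633$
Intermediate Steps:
$G = \frac{1}{2}$ ($G = \left(- \frac{1}{2}\right) \left(-1\right) = \frac{1}{2} \approx 0.5$)
$L{\left(S,E \right)} = 509 + S$ ($L{\left(S,E \right)} = S + 509 = 509 + S$)
$a{\left(F,Y \right)} = \frac{11 Y}{2}$ ($a{\left(F,Y \right)} = Y \left(\frac{1}{2} + 5\right) = Y \frac{11}{2} = \frac{11 Y}{2}$)
$V{\left(a{\left(-41,-20 \right)} \right)} - L{\left(14,Q \right)} = \frac{11}{2} \left(-20\right) - \left(509 + 14\right) = -110 - 523 = -633$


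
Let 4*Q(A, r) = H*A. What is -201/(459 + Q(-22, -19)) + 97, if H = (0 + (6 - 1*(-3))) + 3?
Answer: 12640/131 ≈ 96.489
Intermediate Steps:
H = 12 (H = (0 + (6 + 3)) + 3 = (0 + 9) + 3 = 9 + 3 = 12)
Q(A, r) = 3*A (Q(A, r) = (12*A)/4 = 3*A)
-201/(459 + Q(-22, -19)) + 97 = -201/(459 + 3*(-22)) + 97 = -201/(459 - 66) + 97 = -201/393 + 97 = -201*1/393 + 97 = -67/131 + 97 = 12640/131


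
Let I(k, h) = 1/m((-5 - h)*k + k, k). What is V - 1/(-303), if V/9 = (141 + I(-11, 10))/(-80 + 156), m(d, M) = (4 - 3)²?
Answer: 193655/11514 ≈ 16.819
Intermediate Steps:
m(d, M) = 1 (m(d, M) = 1² = 1)
I(k, h) = 1 (I(k, h) = 1/1 = 1)
V = 639/38 (V = 9*((141 + 1)/(-80 + 156)) = 9*(142/76) = 9*(142*(1/76)) = 9*(71/38) = 639/38 ≈ 16.816)
V - 1/(-303) = 639/38 - 1/(-303) = 639/38 - 1*(-1/303) = 639/38 + 1/303 = 193655/11514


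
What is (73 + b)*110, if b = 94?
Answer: 18370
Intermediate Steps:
(73 + b)*110 = (73 + 94)*110 = 167*110 = 18370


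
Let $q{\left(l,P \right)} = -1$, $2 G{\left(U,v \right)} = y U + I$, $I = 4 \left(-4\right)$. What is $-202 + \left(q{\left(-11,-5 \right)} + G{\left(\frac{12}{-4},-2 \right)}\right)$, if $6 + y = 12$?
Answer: $-220$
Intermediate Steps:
$y = 6$ ($y = -6 + 12 = 6$)
$I = -16$
$G{\left(U,v \right)} = -8 + 3 U$ ($G{\left(U,v \right)} = \frac{6 U - 16}{2} = \frac{-16 + 6 U}{2} = -8 + 3 U$)
$-202 + \left(q{\left(-11,-5 \right)} + G{\left(\frac{12}{-4},-2 \right)}\right) = -202 + \left(-1 + \left(-8 + 3 \frac{12}{-4}\right)\right) = -202 + \left(-1 + \left(-8 + 3 \cdot 12 \left(- \frac{1}{4}\right)\right)\right) = -202 + \left(-1 + \left(-8 + 3 \left(-3\right)\right)\right) = -202 - 18 = -220$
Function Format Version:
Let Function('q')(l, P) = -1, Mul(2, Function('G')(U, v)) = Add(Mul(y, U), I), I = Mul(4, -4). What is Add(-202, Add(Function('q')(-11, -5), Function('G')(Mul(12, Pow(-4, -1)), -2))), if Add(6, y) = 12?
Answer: -220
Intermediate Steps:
y = 6 (y = Add(-6, 12) = 6)
I = -16
Function('G')(U, v) = Add(-8, Mul(3, U)) (Function('G')(U, v) = Mul(Rational(1, 2), Add(Mul(6, U), -16)) = Mul(Rational(1, 2), Add(-16, Mul(6, U))) = Add(-8, Mul(3, U)))
Add(-202, Add(Function('q')(-11, -5), Function('G')(Mul(12, Pow(-4, -1)), -2))) = Add(-202, Add(-1, Add(-8, Mul(3, Mul(12, Pow(-4, -1)))))) = Add(-202, Add(-1, Add(-8, Mul(3, Mul(12, Rational(-1, 4)))))) = Add(-202, Add(-1, Add(-8, Mul(3, -3)))) = Add(-202, Add(-1, Add(-8, -9))) = Add(-202, Add(-1, -17)) = Add(-202, -18) = -220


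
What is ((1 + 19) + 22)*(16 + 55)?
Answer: 2982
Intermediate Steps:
((1 + 19) + 22)*(16 + 55) = (20 + 22)*71 = 42*71 = 2982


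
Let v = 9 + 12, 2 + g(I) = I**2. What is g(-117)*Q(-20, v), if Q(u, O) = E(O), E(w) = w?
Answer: 287427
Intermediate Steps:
g(I) = -2 + I**2
v = 21
Q(u, O) = O
g(-117)*Q(-20, v) = (-2 + (-117)**2)*21 = (-2 + 13689)*21 = 13687*21 = 287427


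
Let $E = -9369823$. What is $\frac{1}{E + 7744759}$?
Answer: $- \frac{1}{1625064} \approx -6.1536 \cdot 10^{-7}$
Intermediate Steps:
$\frac{1}{E + 7744759} = \frac{1}{-9369823 + 7744759} = \frac{1}{-1625064} = - \frac{1}{1625064}$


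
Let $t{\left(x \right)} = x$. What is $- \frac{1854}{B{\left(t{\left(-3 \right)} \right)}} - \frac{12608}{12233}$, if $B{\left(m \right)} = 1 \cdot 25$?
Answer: $- \frac{22995182}{305825} \approx -75.191$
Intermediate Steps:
$B{\left(m \right)} = 25$
$- \frac{1854}{B{\left(t{\left(-3 \right)} \right)}} - \frac{12608}{12233} = - \frac{1854}{25} - \frac{12608}{12233} = - \frac{22995182}{305825}$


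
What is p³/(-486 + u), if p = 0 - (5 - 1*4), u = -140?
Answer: 1/626 ≈ 0.0015974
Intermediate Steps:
p = -1 (p = 0 - (5 - 4) = 0 - 1*1 = 0 - 1 = -1)
p³/(-486 + u) = (-1)³/(-486 - 140) = -1/(-626) = -1*(-1/626) = 1/626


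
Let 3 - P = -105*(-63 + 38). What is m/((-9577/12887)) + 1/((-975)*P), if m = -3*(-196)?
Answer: -19371643026623/24483121650 ≈ -791.22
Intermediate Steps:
P = -2622 (P = 3 - (-105)*(-63 + 38) = 3 - (-105)*(-25) = 3 - 1*2625 = 3 - 2625 = -2622)
m = 588
m/((-9577/12887)) + 1/((-975)*P) = 588/((-9577/12887)) + 1/(-975*(-2622)) = 588/((-9577*1/12887)) - 1/975*(-1/2622) = 588/(-9577/12887) + 1/2556450 = 588*(-12887/9577) + 1/2556450 = -7577556/9577 + 1/2556450 = -19371643026623/24483121650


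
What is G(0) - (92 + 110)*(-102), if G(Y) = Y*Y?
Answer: 20604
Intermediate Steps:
G(Y) = Y²
G(0) - (92 + 110)*(-102) = 0² - (92 + 110)*(-102) = 0 - 202*(-102) = 0 - 1*(-20604) = 0 + 20604 = 20604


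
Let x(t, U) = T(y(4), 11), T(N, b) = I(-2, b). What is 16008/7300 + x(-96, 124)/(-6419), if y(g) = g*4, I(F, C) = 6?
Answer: 25677888/11714675 ≈ 2.1919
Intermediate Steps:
y(g) = 4*g
T(N, b) = 6
x(t, U) = 6
16008/7300 + x(-96, 124)/(-6419) = 16008/7300 + 6/(-6419) = 16008*(1/7300) + 6*(-1/6419) = 4002/1825 - 6/6419 = 25677888/11714675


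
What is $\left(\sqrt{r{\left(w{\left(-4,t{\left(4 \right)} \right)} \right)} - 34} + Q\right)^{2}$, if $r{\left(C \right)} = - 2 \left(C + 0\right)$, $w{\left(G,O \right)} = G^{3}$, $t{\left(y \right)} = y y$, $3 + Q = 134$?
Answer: $\left(131 + \sqrt{94}\right)^{2} \approx 19795.0$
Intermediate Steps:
$Q = 131$ ($Q = -3 + 134 = 131$)
$t{\left(y \right)} = y^{2}$
$r{\left(C \right)} = - 2 C$
$\left(\sqrt{r{\left(w{\left(-4,t{\left(4 \right)} \right)} \right)} - 34} + Q\right)^{2} = \left(\sqrt{- 2 \left(-4\right)^{3} - 34} + 131\right)^{2} = \left(\sqrt{\left(-2\right) \left(-64\right) - 34} + 131\right)^{2} = \left(\sqrt{128 - 34} + 131\right)^{2} = \left(\sqrt{94} + 131\right)^{2} = \left(131 + \sqrt{94}\right)^{2}$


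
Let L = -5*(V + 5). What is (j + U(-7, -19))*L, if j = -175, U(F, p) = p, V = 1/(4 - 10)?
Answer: 14065/3 ≈ 4688.3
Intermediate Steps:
V = -⅙ (V = 1/(-6) = -⅙ ≈ -0.16667)
L = -145/6 (L = -5*(-⅙ + 5) = -5*29/6 = -145/6 ≈ -24.167)
(j + U(-7, -19))*L = (-175 - 19)*(-145/6) = -194*(-145/6) = 14065/3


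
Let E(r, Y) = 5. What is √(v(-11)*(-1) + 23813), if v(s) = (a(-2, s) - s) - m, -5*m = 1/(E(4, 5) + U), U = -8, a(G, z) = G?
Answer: √5355915/15 ≈ 154.29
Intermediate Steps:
m = 1/15 (m = -1/(5*(5 - 8)) = -⅕/(-3) = -⅕*(-⅓) = 1/15 ≈ 0.066667)
v(s) = -31/15 - s (v(s) = (-2 - s) - 1*1/15 = (-2 - s) - 1/15 = -31/15 - s)
√(v(-11)*(-1) + 23813) = √((-31/15 - 1*(-11))*(-1) + 23813) = √((-31/15 + 11)*(-1) + 23813) = √((134/15)*(-1) + 23813) = √(-134/15 + 23813) = √(357061/15) = √5355915/15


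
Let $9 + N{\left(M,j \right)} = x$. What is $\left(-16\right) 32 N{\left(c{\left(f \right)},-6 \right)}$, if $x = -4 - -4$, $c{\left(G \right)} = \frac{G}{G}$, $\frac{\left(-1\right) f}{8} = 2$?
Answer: $4608$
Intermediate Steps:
$f = -16$ ($f = \left(-8\right) 2 = -16$)
$c{\left(G \right)} = 1$
$x = 0$ ($x = -4 + 4 = 0$)
$N{\left(M,j \right)} = -9$ ($N{\left(M,j \right)} = -9 + 0 = -9$)
$\left(-16\right) 32 N{\left(c{\left(f \right)},-6 \right)} = \left(-16\right) 32 \left(-9\right) = \left(-512\right) \left(-9\right) = 4608$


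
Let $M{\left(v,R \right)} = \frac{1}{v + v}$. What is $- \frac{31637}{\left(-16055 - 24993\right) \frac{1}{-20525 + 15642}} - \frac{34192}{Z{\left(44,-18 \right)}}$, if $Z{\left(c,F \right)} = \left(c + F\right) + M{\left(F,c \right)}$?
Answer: $- \frac{194968521161}{38379880} \approx -5080.0$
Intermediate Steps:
$M{\left(v,R \right)} = \frac{1}{2 v}$
$Z{\left(c,F \right)} = F + c + \frac{1}{2 F}$ ($Z{\left(c,F \right)} = \left(c + F\right) + \frac{1}{2 F} = \left(F + c\right) + \frac{1}{2 F} = F + c + \frac{1}{2 F}$)
$- \frac{31637}{\left(-16055 - 24993\right) \frac{1}{-20525 + 15642}} - \frac{34192}{Z{\left(44,-18 \right)}} = - \frac{31637}{\left(-16055 - 24993\right) \frac{1}{-20525 + 15642}} - \frac{34192}{-18 + 44 + \frac{1}{2 \left(-18\right)}} = - \frac{31637}{\left(-41048\right) \frac{1}{-4883}} - \frac{34192}{-18 + 44 + \frac{1}{2} \left(- \frac{1}{18}\right)} = - \frac{31637}{\left(-41048\right) \left(- \frac{1}{4883}\right)} - \frac{34192}{-18 + 44 - \frac{1}{36}} = - \frac{31637}{\frac{41048}{4883}} - \frac{34192}{\frac{935}{36}} = \left(-31637\right) \frac{4883}{41048} - \frac{1230912}{935} = - \frac{154483471}{41048} - \frac{1230912}{935} = - \frac{194968521161}{38379880}$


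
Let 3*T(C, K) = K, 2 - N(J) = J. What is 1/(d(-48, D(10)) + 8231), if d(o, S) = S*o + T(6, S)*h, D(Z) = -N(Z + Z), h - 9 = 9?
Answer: 1/7475 ≈ 0.00013378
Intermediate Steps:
h = 18 (h = 9 + 9 = 18)
N(J) = 2 - J
T(C, K) = K/3
D(Z) = -2 + 2*Z (D(Z) = -(2 - (Z + Z)) = -(2 - 2*Z) = -2 + 2*Z)
d(o, S) = 6*S + S*o (d(o, S) = S*o + (S/3)*18 = S*o + 6*S = 6*S + S*o)
1/(d(-48, D(10)) + 8231) = 1/((-2 + 2*10)*(6 - 48) + 8231) = 1/((-2 + 20)*(-42) + 8231) = 1/(18*(-42) + 8231) = 1/(-756 + 8231) = 1/7475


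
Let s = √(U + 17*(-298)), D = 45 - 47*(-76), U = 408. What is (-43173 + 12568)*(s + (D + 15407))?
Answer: -582229520 - 30605*I*√4658 ≈ -5.8223e+8 - 2.0888e+6*I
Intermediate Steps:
D = 3617 (D = 45 + 3572 = 3617)
s = I*√4658 (s = √(408 + 17*(-298)) = √(408 - 5066) = √(-4658) = I*√4658 ≈ 68.25*I)
(-43173 + 12568)*(s + (D + 15407)) = (-43173 + 12568)*(I*√4658 + (3617 + 15407)) = -30605*(I*√4658 + 19024) = -30605*(19024 + I*√4658) = -582229520 - 30605*I*√4658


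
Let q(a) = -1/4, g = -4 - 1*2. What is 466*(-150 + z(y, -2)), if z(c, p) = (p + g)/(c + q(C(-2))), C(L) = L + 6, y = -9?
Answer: -2571388/37 ≈ -69497.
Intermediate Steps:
C(L) = 6 + L
g = -6 (g = -4 - 2 = -6)
q(a) = -1/4 (q(a) = -1*1/4 = -1/4)
z(c, p) = (-6 + p)/(-1/4 + c) (z(c, p) = (p - 6)/(c - 1/4) = (-6 + p)/(-1/4 + c))
466*(-150 + z(y, -2)) = 466*(-150 + 4*(-6 - 2)/(-1 + 4*(-9))) = 466*(-150 + 4*(-8)/(-1 - 36)) = 466*(-150 + 4*(-8)/(-37)) = 466*(-150 + 4*(-1/37)*(-8)) = 466*(-150 + 32/37) = 466*(-5518/37) = -2571388/37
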